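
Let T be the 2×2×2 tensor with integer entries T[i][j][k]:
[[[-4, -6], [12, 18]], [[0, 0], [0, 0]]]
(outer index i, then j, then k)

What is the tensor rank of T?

Lower bound: T ≠ 0 (e.g. T[0,0,0] = -4), so rank(T) ≥ 1.
Upper bound: if T = a ⊗ b ⊗ c then every fibre of T is a multiple of the corresponding factor, so read the factors off the fibres through the nonzero entry T[0,0,0] = -4.
The mode-1 fibre T[:,0,0] = [-4, 0] gives a = [1, 0] (primitive direction); the mode-2 fibre T[0,:,0] = [-4, 12] gives b = [1, -3]; then c[k] = T[0,0,k] / (a[0]·b[0]) = [-4, -6] / 1 = [-4, -6].
Expanding [1, 0] ⊗ [1, -3] ⊗ [-4, -6] reproduces all 8 entries of T, so T = [1, 0] ⊗ [1, -3] ⊗ [-4, -6] and rank(T) ≤ 1.
These bounds meet, so rank(T) = 1.

1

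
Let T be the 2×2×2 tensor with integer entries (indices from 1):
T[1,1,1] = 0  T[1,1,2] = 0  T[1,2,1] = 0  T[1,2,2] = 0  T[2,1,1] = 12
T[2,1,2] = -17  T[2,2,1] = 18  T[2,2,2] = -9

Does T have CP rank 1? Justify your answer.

No

The mode-2 unfolding of T (rows indexed by j, columns by (i,k) = (1,1), (1,2), (2,1), (2,2)) is [[0, 0, 12, -17], [0, 0, 18, -9]].
There the 2×2 minor on rows j ∈ {1, 2}, columns (i,k) ∈ {(2,1), (2,2)} is det [[12, -17], [18, -9]] = 198 ≠ 0, so this unfolding has rank ≥ 2; CP rank is at least every unfolding rank, so rank(T) ≥ 2.
In particular rank(T) ≥ 2 > 1, so T is not rank-1.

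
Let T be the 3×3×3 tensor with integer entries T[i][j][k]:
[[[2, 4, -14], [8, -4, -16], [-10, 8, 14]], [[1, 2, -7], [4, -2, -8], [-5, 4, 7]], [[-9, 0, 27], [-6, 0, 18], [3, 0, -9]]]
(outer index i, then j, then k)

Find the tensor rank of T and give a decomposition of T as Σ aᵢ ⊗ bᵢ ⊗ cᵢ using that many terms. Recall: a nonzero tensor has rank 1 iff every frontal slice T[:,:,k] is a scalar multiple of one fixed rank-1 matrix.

rank(T) = 2

Lower bound: the mode-1 unfolding of T (rows indexed by i, columns by (j,k) = (0,0), (0,1), (0,2), (1,0), (1,1), (1,2), (2,0), (2,1), (2,2)) is [[2, 4, -14, 8, -4, -16, -10, 8, 14], [1, 2, -7, 4, -2, -8, -5, 4, 7], [-9, 0, 27, -6, 0, 18, 3, 0, -9]].
There the 2×2 minor on rows i ∈ {0, 2}, columns (j,k) ∈ {(0,0), (0,1)} is det [[2, 4], [-9, 0]] = 36 ≠ 0, so this unfolding has rank ≥ 2; CP rank is at least every unfolding rank, so rank(T) ≥ 2. (Unfolding ranks only ever bound the CP rank from below — rank(T) can be strictly larger than all of them — so the matching upper bound has to come from an explicit 2-term decomposition.)
Upper bound — finding two terms. Write S_k = T[:,:,k] for the frontal slices: S₀ = [[2, 8, -10], [1, 4, -5], [-9, -6, 3]], S₁ = [[4, -4, 8], [2, -2, 4], [0, 0, 0]], S₂ = [[-14, -16, 14], [-7, -8, 7], [27, 18, -9]].
If T = a₁ ⊗ b₁ ⊗ c₁ + a₂ ⊗ b₂ ⊗ c₂ then each S_k = c₁[k]·a₁b₁ᵀ + c₂[k]·a₂b₂ᵀ. S₀ and S₁ are linearly independent, so a₁b₁ᵀ and a₂b₂ᵀ must span the same plane of matrices: they are the rank-1 matrices of the form x·S₀ + y·S₁.
The 2×2 minor of x·S₀ + y·S₁ on rows {0,2}, columns {0,1} is 60·x² − 60·xy = 60·(x − y)(x), vanishing at (x:y) = (1:1) and (0:1).
M₁ = S₀ + S₁ = [[6, 4, -2], [3, 2, -1], [-9, -6, 3]] = (2, 1, -3)(3, 2, -1)ᵀ and M₂ = S₁ = [[4, -4, 8], [2, -2, 4], [0, 0, 0]] = 2·(2, 1, 0)(1, -1, 2)ᵀ, so take a₁ = (2, 1, -3), b₁ = (3, 2, -1), a₂ = (2, 1, 0), b₂ = (1, -1, 2).
Each slice is an integer combination of E₁ = a₁b₁ᵀ and E₂ = a₂b₂ᵀ: S₀ = E₁ − 2·E₂, S₁ = 2·E₂, S₂ = −3·E₁ + 2·E₂; reading off coefficients, c₁ = (1, 0, -3) and c₂ = (-2, 2, 2).
Hence T = (2, 1, -3) ⊗ (3, 2, -1) ⊗ (1, 0, -3) + (2, 1, 0) ⊗ (1, -1, 2) ⊗ (-2, 2, 2), so rank(T) ≤ 2.
These bounds meet, so rank(T) = 2.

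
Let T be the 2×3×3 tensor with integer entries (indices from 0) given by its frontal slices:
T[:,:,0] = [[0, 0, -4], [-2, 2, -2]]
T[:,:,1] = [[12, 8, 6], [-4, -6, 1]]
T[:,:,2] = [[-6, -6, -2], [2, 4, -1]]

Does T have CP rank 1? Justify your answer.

No

The mode-2 unfolding of T (rows indexed by j, columns by (i,k) = (0,0), (0,1), (0,2), (1,0), (1,1), (1,2)) is [[0, 12, -6, -2, -4, 2], [0, 8, -6, 2, -6, 4], [-4, 6, -2, -2, 1, -1]].
There the 3×3 minor on rows j ∈ {0, 1, 2}, columns (i,k) ∈ {(0,0), (0,1), (0,2)} is det [[0, 12, -6], [0, 8, -6], [-4, 6, -2]] = 96 ≠ 0, so this unfolding has rank ≥ 3; CP rank is at least every unfolding rank, so rank(T) ≥ 3.
In particular rank(T) ≥ 3 > 1, so T is not rank-1.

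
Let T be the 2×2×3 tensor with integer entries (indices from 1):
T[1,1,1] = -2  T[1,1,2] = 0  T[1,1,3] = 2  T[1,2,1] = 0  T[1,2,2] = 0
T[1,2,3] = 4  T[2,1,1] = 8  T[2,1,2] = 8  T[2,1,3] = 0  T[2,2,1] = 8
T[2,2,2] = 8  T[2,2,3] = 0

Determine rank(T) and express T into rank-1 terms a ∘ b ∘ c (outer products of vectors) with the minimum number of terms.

rank(T) = 3

Lower bound: in the mode-3 unfolding of T (rows indexed by k, columns by (i,j)) the 3×3 minor on rows k ∈ {1, 2, 3}, columns (i,j) ∈ {(1,1), (1,2), (2,1)} is det [[-2, 0, 8], [0, 0, 8], [2, 4, 0]] = 64 ≠ 0, so that unfolding has rank ≥ 3 and hence rank(T) ≥ 3 (CP rank is at least every unfolding rank, though it can be larger).
Upper bound: T is a sum of 3 rank-1 terms, T = [0, 1] ∘ [1, 1] ∘ [8, 8, -4] + [1, 0] ∘ [1, 0] ∘ [-2, 0, -2] + [1, 1] ∘ [1, 1] ∘ [0, 0, 4] (one valid choice — decompositions are not unique — normalised so each a, b is primitive with positive first nonzero entry; check it by expanding all entries), so rank(T) ≤ 3.
These bounds meet, so rank(T) = 3.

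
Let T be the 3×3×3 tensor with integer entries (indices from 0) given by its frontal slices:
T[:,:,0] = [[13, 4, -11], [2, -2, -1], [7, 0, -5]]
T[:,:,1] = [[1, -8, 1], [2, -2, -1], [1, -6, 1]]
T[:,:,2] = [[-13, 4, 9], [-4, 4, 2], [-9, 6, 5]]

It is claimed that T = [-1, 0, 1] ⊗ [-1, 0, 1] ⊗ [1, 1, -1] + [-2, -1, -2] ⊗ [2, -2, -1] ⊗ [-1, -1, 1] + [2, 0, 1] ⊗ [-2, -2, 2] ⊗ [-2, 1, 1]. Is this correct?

Reconstruct entry (0,0,2) from the claimed factors: Σₗ aₗ[0]bₗ[0]cₗ[2] = (-1)·(-1)·(-1) + (-2)·(2)·(1) + (2)·(-2)·(1) = -9, but T[0,0,2] = -13. The claim is false.

No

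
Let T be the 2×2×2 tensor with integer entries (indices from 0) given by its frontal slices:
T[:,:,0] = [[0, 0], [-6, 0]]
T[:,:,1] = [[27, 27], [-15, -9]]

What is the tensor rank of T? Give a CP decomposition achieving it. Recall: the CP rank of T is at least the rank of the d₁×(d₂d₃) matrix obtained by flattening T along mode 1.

rank(T) = 2

Lower bound: in the mode-2 unfolding of T (rows indexed by j, columns by (i,k)) the 2×2 minor on rows j ∈ {0, 1}, columns (i,k) ∈ {(0,1), (1,0)} is det [[27, -6], [27, 0]] = 162 ≠ 0, so that unfolding has rank ≥ 2 and hence rank(T) ≥ 2 (CP rank is at least every unfolding rank, though it can be larger).
Upper bound: with S_k = T[:,:,k], the two rank-1 terms a₁b₁ᵀ, a₂b₂ᵀ are the rank-1 members of the pencil x·S₀ + y·S₁.
det(x·S₀ + y·S₁) is 162·xy + 162·y² = 162·(y)(x + y), vanishing at (x:y) = (1:0) and (1:-1).
M₁ = S₀ = [[0, 0], [-6, 0]] = (-6)·(0, 1)(1, 0)ᵀ and M₂ = S₀ − S₁ = [[-27, -27], [9, 9]] = (-9)·(3, -1)(1, 1)ᵀ, so take a₁ = (0, 1), b₁ = (1, 0), a₂ = (3, -1), b₂ = (1, 1).
Each slice is an integer combination of E₁ = a₁b₁ᵀ and E₂ = a₂b₂ᵀ: S₀ = −6·E₁, S₁ = −6·E₁ + 9·E₂; reading off coefficients, c₁ = (-6, -6) and c₂ = (0, 9).
Hence T = (0, 1) ⊗ (1, 0) ⊗ (-6, -6) + (3, -1) ⊗ (1, 1) ⊗ (0, 9), so rank(T) ≤ 2.
These bounds meet, so rank(T) = 2.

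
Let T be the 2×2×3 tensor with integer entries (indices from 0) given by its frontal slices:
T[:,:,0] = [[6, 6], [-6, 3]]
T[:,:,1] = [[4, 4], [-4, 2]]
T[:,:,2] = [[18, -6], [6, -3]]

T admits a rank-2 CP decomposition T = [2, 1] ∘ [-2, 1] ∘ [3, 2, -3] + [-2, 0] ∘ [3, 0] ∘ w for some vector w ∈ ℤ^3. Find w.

w = [-3, -2, -1]

Subtract the known terms from T to get the rank-1 residual R = [-2, 0] ∘ [3, 0] ∘ w, so R[i,j,k] = a[i]·b[j]·w[k]. Pick indices with nonzero a[0]·b[0] = (-2)·(3) = -6. Only the fibre through (0,0,·) is needed: R[0,0,:] = T[0,0,:] − Σₗ aₗ[0]bₗ[0]cₗ = [6, 4, 18] − (2)·(-2)·[3, 2, -3] = [18, 12, 6]. Then w[k] = R[0,0,k] / -6 for each k, giving w = [18, 12, 6] / -6 = [-3, -2, -1].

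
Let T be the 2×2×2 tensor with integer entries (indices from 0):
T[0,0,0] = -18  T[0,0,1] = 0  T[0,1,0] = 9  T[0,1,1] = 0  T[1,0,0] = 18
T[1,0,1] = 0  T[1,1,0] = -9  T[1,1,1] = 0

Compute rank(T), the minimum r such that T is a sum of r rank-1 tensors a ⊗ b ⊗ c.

Lower bound: T ≠ 0 (e.g. T[0,0,0] = -18), so rank(T) ≥ 1.
Upper bound: if T = a ⊗ b ⊗ c then every fibre of T is a multiple of the corresponding factor, so read the factors off the fibres through the nonzero entry T[0,0,0] = -18.
The mode-1 fibre T[:,0,0] = [-18, 18] gives a = [1, -1] (primitive direction); the mode-2 fibre T[0,:,0] = [-18, 9] gives b = [2, -1]; then c[k] = T[0,0,k] / (a[0]·b[0]) = [-18, 0] / 2 = [-9, 0].
Expanding [1, -1] ⊗ [2, -1] ⊗ [-9, 0] reproduces all 8 entries of T, so T = [1, -1] ⊗ [2, -1] ⊗ [-9, 0] and rank(T) ≤ 1.
These bounds meet, so rank(T) = 1.

1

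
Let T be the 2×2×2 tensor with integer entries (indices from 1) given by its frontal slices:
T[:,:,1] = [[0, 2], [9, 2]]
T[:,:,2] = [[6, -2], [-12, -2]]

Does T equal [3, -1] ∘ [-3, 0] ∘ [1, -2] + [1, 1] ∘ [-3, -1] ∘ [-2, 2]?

Reconstruct entry (1,1,1) from the claimed factors: Σₗ aₗ[1]bₗ[1]cₗ[1] = (3)·(-3)·(1) + (1)·(-3)·(-2) = -3, but T[1,1,1] = 0. The claim is false.

No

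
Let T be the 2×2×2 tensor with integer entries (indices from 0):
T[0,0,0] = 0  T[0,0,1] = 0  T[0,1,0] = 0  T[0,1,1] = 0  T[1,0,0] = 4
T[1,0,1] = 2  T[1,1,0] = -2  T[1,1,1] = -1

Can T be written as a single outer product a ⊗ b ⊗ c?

Yes

If T = a ⊗ b ⊗ c then every fibre of T is a multiple of the corresponding factor, so read the factors off the fibres through the nonzero entry T[1,0,0] = 4.
The mode-1 fibre T[:,0,0] = [0, 4] gives a = [0, 1] (primitive direction); the mode-2 fibre T[1,:,0] = [4, -2] gives b = [2, -1]; then c[k] = T[1,0,k] / (a[1]·b[0]) = [4, 2] / 2 = [2, 1].
Expanding [0, 1] ⊗ [2, -1] ⊗ [2, 1] reproduces all 8 entries of T, so T = [0, 1] ⊗ [2, -1] ⊗ [2, 1] and rank(T) ≤ 1.
Equivalently every frontal slice T[:,:,k] is c[k] times the rank-1 matrix [0, 1] ⊗ [2, -1]. So T has rank 1 (it is nonzero).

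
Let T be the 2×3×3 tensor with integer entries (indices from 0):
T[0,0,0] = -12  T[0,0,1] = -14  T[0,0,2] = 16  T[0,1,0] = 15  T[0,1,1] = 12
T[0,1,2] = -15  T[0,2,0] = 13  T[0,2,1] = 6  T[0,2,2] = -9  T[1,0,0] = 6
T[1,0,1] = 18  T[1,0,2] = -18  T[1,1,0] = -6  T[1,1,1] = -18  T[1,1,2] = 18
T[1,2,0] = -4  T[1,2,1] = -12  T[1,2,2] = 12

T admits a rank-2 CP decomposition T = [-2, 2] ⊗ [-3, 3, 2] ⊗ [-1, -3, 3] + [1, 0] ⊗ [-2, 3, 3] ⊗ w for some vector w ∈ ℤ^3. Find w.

w = [3, -2, 1]

Subtract the known terms from T to get the rank-1 residual R = [1, 0] ⊗ [-2, 3, 3] ⊗ w, so R[i,j,k] = a[i]·b[j]·w[k]. Pick indices with nonzero a[0]·b[0] = (1)·(-2) = -2. Only the fibre through (0,0,·) is needed: R[0,0,:] = T[0,0,:] − Σₗ aₗ[0]bₗ[0]cₗ = [-12, -14, 16] − (-2)·(-3)·[-1, -3, 3] = [-6, 4, -2]. Then w[k] = R[0,0,k] / -2 for each k, giving w = [-6, 4, -2] / -2 = [3, -2, 1].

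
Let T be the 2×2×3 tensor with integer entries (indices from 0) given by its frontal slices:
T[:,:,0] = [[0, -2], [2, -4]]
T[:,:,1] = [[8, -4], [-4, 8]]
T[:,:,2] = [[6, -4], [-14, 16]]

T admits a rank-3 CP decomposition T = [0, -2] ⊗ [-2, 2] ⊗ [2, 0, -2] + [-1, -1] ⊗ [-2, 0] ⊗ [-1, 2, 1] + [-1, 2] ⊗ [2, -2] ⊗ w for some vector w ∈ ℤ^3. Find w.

w = [-1, -2, -2]

Subtract the known terms from T to get the rank-1 residual R = [-1, 2] ⊗ [2, -2] ⊗ w, so R[i,j,k] = a[i]·b[j]·w[k]. Pick indices with nonzero a[0]·b[0] = (-1)·(2) = -2. Only the fibre through (0,0,·) is needed: R[0,0,:] = T[0,0,:] − Σₗ aₗ[0]bₗ[0]cₗ = [0, 8, 6] − (0)·(-2)·[2, 0, -2] − (-1)·(-2)·[-1, 2, 1] = [2, 4, 4]. Then w[k] = R[0,0,k] / -2 for each k, giving w = [2, 4, 4] / -2 = [-1, -2, -2].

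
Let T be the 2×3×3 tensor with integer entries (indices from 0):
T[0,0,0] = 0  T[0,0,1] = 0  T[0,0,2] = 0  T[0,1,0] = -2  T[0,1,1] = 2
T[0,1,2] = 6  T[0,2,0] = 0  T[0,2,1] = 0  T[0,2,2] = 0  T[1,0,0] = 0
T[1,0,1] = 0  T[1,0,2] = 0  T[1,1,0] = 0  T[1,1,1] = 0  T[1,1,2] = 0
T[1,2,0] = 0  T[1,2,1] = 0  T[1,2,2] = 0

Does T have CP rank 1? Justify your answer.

If T = a ⊗ b ⊗ c then every fibre of T is a multiple of the corresponding factor, so read the factors off the fibres through the nonzero entry T[0,1,0] = -2.
The mode-1 fibre T[:,1,0] = [-2, 0] gives a = [1, 0] (primitive direction); the mode-2 fibre T[0,:,0] = [0, -2, 0] gives b = [0, 1, 0]; then c[k] = T[0,1,k] / (a[0]·b[1]) = [-2, 2, 6] / 1 = [-2, 2, 6].
Expanding [1, 0] ⊗ [0, 1, 0] ⊗ [-2, 2, 6] reproduces all 18 entries of T, so T = [1, 0] ⊗ [0, 1, 0] ⊗ [-2, 2, 6] and rank(T) ≤ 1.
Equivalently every frontal slice T[:,:,k] is c[k] times the rank-1 matrix [1, 0] ⊗ [0, 1, 0]. So T has rank 1 (it is nonzero).

Yes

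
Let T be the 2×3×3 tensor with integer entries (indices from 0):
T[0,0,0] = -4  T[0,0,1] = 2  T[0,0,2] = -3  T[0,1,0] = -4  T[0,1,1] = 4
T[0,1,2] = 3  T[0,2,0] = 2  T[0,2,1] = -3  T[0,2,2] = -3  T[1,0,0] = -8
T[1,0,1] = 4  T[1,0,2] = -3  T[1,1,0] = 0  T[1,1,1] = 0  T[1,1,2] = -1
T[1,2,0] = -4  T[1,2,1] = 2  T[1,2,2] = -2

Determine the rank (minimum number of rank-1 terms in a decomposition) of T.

Lower bound: the mode-2 unfolding of T (rows indexed by j, columns by (i,k) = (0,0), (0,1), (0,2), (1,0), (1,1), (1,2)) is [[-4, 2, -3, -8, 4, -3], [-4, 4, 3, 0, 0, -1], [2, -3, -3, -4, 2, -2]].
There the 3×3 minor on rows j ∈ {0, 1, 2}, columns (i,k) ∈ {(0,0), (0,1), (0,2)} is det [[-4, 2, -3], [-4, 4, 3], [2, -3, -3]] = -12 ≠ 0, so this unfolding has rank ≥ 3; CP rank is at least every unfolding rank, so rank(T) ≥ 3. (Unfolding ranks only ever bound the CP rank from below — rank(T) can be strictly larger than all of them — so the matching upper bound has to come from an explicit 3-term decomposition.)
Upper bound: T is a sum of 3 rank-1 terms, T = [1, -1] ⊗ [1, -1, 0] ⊗ [0, 0, -1] + [1, 0] ⊗ [0, 1, -1] ⊗ [-4, 4, 2] + [1, 2] ⊗ [2, 0, 1] ⊗ [-2, 1, -1] (written with every a and b primitive with positive leading entry and the scale carried by c; CP decompositions are not unique, and this one is verified by expanding entrywise), so rank(T) ≤ 3.
These bounds meet, so rank(T) = 3.

3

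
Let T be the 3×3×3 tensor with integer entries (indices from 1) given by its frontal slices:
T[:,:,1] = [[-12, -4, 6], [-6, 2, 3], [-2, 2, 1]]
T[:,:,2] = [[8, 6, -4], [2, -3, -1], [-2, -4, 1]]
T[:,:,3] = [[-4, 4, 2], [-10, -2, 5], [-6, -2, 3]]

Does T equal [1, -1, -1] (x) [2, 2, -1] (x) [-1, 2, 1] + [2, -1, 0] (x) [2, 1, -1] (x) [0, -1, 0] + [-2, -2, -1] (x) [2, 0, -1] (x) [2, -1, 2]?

No

Reconstruct entry (1,1,1) from the claimed factors: Σₗ aₗ[1]bₗ[1]cₗ[1] = (1)·(2)·(-1) + (2)·(2)·(0) + (-2)·(2)·(2) = -10, but T[1,1,1] = -12. The claim is false.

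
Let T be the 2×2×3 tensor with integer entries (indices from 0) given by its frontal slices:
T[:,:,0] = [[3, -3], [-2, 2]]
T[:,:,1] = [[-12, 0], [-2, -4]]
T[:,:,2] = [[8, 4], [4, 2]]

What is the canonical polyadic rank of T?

Lower bound: in the mode-3 unfolding of T (rows indexed by k, columns by (i,j)) the 3×3 minor on rows k ∈ {0, 1, 2}, columns (i,j) ∈ {(0,0), (0,1), (1,0)} is det [[3, -3, -2], [-12, 0, -2], [8, 4, 4]] = 24 ≠ 0, so that unfolding has rank ≥ 3 and hence rank(T) ≥ 3 (CP rank is at least every unfolding rank, though it can be larger).
Upper bound: T is a sum of 3 rank-1 terms, T = [1, -1] ∘ [1, -1] ∘ [2, -2, 0] + [1, 0] ∘ [1, -1] ∘ [1, -2, 0] + [2, 1] ∘ [2, 1] ∘ [0, -2, 2] (written with every a and b primitive with positive leading entry and the scale carried by c; CP decompositions are not unique, and this one is verified by expanding entrywise), so rank(T) ≤ 3.
These bounds meet, so rank(T) = 3.

3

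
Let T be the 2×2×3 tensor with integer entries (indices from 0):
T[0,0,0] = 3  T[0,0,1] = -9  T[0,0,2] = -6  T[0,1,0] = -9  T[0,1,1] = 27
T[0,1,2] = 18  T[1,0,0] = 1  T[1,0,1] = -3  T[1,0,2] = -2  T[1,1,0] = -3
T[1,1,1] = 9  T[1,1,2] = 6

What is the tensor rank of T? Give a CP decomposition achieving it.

Lower bound: T ≠ 0 (e.g. T[0,0,0] = 3), so rank(T) ≥ 1.
Upper bound: if T = a (x) b (x) c then every fibre of T is a multiple of the corresponding factor, so read the factors off the fibres through the nonzero entry T[0,0,0] = 3.
The mode-1 fibre T[:,0,0] = [3, 1] gives a = [3, 1] (primitive direction); the mode-2 fibre T[0,:,0] = [3, -9] gives b = [1, -3]; then c[k] = T[0,0,k] / (a[0]·b[0]) = [3, -9, -6] / 3 = [1, -3, -2].
Expanding [3, 1] (x) [1, -3] (x) [1, -3, -2] reproduces all 12 entries of T, so T = [3, 1] (x) [1, -3] (x) [1, -3, -2] and rank(T) ≤ 1.
These bounds meet, so rank(T) = 1.

rank(T) = 1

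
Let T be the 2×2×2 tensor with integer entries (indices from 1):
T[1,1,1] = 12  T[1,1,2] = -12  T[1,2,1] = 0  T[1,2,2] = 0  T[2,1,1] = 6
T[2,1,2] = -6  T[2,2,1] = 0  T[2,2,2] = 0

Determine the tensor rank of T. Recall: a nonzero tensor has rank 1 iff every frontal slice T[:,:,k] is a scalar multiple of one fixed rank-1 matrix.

1

Lower bound: T ≠ 0 (e.g. T[1,1,1] = 12), so rank(T) ≥ 1.
Upper bound: if T = a ∘ b ∘ c then every fibre of T is a multiple of the corresponding factor, so read the factors off the fibres through the nonzero entry T[1,1,1] = 12.
The mode-1 fibre T[:,1,1] = [12, 6] gives a = [2, 1] (primitive direction); the mode-2 fibre T[1,:,1] = [12, 0] gives b = [1, 0]; then c[k] = T[1,1,k] / (a[1]·b[1]) = [12, -12] / 2 = [6, -6].
Expanding [2, 1] ∘ [1, 0] ∘ [6, -6] reproduces all 8 entries of T, so T = [2, 1] ∘ [1, 0] ∘ [6, -6] and rank(T) ≤ 1.
These bounds meet, so rank(T) = 1.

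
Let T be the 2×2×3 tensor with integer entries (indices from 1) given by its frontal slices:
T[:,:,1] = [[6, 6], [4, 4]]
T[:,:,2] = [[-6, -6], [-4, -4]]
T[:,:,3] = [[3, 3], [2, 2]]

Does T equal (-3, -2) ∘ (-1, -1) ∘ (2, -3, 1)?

No

Reconstruct entry (1,1,2) from the claimed factors: Σₗ aₗ[1]bₗ[1]cₗ[2] = (-3)·(-1)·(-3) = -9, but T[1,1,2] = -6. The claim is false.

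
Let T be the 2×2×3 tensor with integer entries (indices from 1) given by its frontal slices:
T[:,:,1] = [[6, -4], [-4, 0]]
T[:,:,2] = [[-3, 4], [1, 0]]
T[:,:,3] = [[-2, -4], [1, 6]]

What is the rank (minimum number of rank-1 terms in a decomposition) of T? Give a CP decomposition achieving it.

Lower bound: the mode-3 unfolding of T (rows indexed by k, columns by (i,j) = (1,1), (1,2), (2,1), (2,2)) is [[6, -4, -4, 0], [-3, 4, 1, 0], [-2, -4, 1, 6]].
There the 3×3 minor on rows k ∈ {1, 2, 3}, columns (i,j) ∈ {(1,1), (1,2), (2,1)} is det [[6, -4, -4], [-3, 4, 1], [-2, -4, 1]] = -36 ≠ 0, so this unfolding has rank ≥ 3; CP rank is at least every unfolding rank, so rank(T) ≥ 3. (Flattening ranks never certify an upper bound on CP rank; for that we must actually write T with 3 rank-1 terms.)
Upper bound: T is a sum of 3 rank-1 terms, T = [1, -1] ⊗ [0, 1] ⊗ [4, -4, -8] + [1, -1] ⊗ [1, 0] ⊗ [2, 1, 0] + [2, -1] ⊗ [1, -2] ⊗ [2, -2, -1] (written with every a and b primitive with positive leading entry and the scale carried by c; CP decompositions are not unique, and this one is verified by expanding entrywise), so rank(T) ≤ 3.
These bounds meet, so rank(T) = 3.
Check entry T[1,2,2] = 4: (1)·(1)·(-4) + (1)·(0)·(1) + (2)·(-2)·(-2) = 4.

rank(T) = 3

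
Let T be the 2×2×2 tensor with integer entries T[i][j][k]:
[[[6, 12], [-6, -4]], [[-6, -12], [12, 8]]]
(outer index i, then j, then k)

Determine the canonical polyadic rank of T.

2

Lower bound: the mode-2 unfolding of T (rows indexed by j, columns by (i,k) = (0,0), (0,1), (1,0), (1,1)) is [[6, 12, -6, -12], [-6, -4, 12, 8]].
There the 2×2 minor on rows j ∈ {0, 1}, columns (i,k) ∈ {(0,0), (0,1)} is det [[6, 12], [-6, -4]] = 48 ≠ 0, so this unfolding has rank ≥ 2; CP rank is at least every unfolding rank, so rank(T) ≥ 2. (Flattening ranks never certify an upper bound on CP rank; for that we must actually write T with 2 rank-1 terms.)
Upper bound — finding two terms. Write S_k = T[:,:,k] for the frontal slices: S₀ = [[6, -6], [-6, 12]], S₁ = [[12, -4], [-12, 8]].
If T = a₁ ⊗ b₁ ⊗ c₁ + a₂ ⊗ b₂ ⊗ c₂ then each S_k = c₁[k]·a₁b₁ᵀ + c₂[k]·a₂b₂ᵀ. S₀ and S₁ are linearly independent, so a₁b₁ᵀ and a₂b₂ᵀ must span the same plane of matrices: they are the rank-1 matrices of the form x·S₀ + y·S₁.
det(x·S₀ + y·S₁) is 36·x² + 96·xy + 48·y² = 12·(x + 2·y)(3·x + 2·y), vanishing at (x:y) = (2:-1) and (2:-3).
M₁ = 2·S₀ − S₁ = [[0, -8], [0, 16]] = (-8)·[1, -2][0, 1]ᵀ and M₂ = 2·S₀ − 3·S₁ = [[-24, 0], [24, 0]] = (-24)·[1, -1][1, 0]ᵀ, so take a₁ = [1, -2], b₁ = [0, 1], a₂ = [1, -1], b₂ = [1, 0].
Each slice is an integer combination of E₁ = a₁b₁ᵀ and E₂ = a₂b₂ᵀ: S₀ = −6·E₁ + 6·E₂, S₁ = −4·E₁ + 12·E₂; reading off coefficients, c₁ = [-6, -4] and c₂ = [6, 12].
Hence T = [1, -2] ⊗ [0, 1] ⊗ [-6, -4] + [1, -1] ⊗ [1, 0] ⊗ [6, 12], so rank(T) ≤ 2.
These bounds meet, so rank(T) = 2.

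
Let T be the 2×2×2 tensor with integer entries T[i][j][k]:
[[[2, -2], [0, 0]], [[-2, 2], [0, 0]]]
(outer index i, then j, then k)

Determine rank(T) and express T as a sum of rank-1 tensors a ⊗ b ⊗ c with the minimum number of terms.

rank(T) = 1

Lower bound: T ≠ 0 (e.g. T[0,0,0] = 2), so rank(T) ≥ 1.
Upper bound: if T = a ⊗ b ⊗ c then every fibre of T is a multiple of the corresponding factor, so read the factors off the fibres through the nonzero entry T[0,0,0] = 2.
The mode-1 fibre T[:,0,0] = [2, -2] gives a = (1, -1) (primitive direction); the mode-2 fibre T[0,:,0] = [2, 0] gives b = (1, 0); then c[k] = T[0,0,k] / (a[0]·b[0]) = [2, -2] / 1 = (2, -2).
Expanding (1, -1) ⊗ (1, 0) ⊗ (2, -2) reproduces all 8 entries of T, so T = (1, -1) ⊗ (1, 0) ⊗ (2, -2) and rank(T) ≤ 1.
These bounds meet, so rank(T) = 1.
Check entry T[0,0,0] = 2: (1)·(1)·(2) = 2.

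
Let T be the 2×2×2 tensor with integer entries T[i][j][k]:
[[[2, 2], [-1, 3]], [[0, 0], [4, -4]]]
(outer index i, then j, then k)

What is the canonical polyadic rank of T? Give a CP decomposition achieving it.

rank(T) = 2

Lower bound: the mode-2 unfolding of T (rows indexed by j, columns by (i,k) = (0,0), (0,1), (1,0), (1,1)) is [[2, 2, 0, 0], [-1, 3, 4, -4]].
There the 2×2 minor on rows j ∈ {0, 1}, columns (i,k) ∈ {(0,0), (0,1)} is det [[2, 2], [-1, 3]] = 8 ≠ 0, so this unfolding has rank ≥ 2; CP rank is at least every unfolding rank, so rank(T) ≥ 2. (This is only a lower bound: in general the CP rank may exceed every unfolding rank, so we still need to exhibit 2 rank-1 terms summing to T.)
Upper bound — finding two terms. Write S_k = T[:,:,k] for the frontal slices: S₀ = [[2, -1], [0, 4]], S₁ = [[2, 3], [0, -4]].
If T = a₁ ⊗ b₁ ⊗ c₁ + a₂ ⊗ b₂ ⊗ c₂ then each S_k = c₁[k]·a₁b₁ᵀ + c₂[k]·a₂b₂ᵀ. S₀ and S₁ are linearly independent, so a₁b₁ᵀ and a₂b₂ᵀ must span the same plane of matrices: they are the rank-1 matrices of the form x·S₀ + y·S₁.
det(x·S₀ + y·S₁) is 8·x² − 8·y² = 8·(x − y)(x + y), vanishing at (x:y) = (1:1) and (1:-1).
M₁ = S₀ + S₁ = [[4, 2], [0, 0]] = 2·[1, 0][2, 1]ᵀ and M₂ = S₀ − S₁ = [[0, -4], [0, 8]] = (-4)·[1, -2][0, 1]ᵀ, so take a₁ = [1, 0], b₁ = [2, 1], a₂ = [1, -2], b₂ = [0, 1].
Each slice is an integer combination of E₁ = a₁b₁ᵀ and E₂ = a₂b₂ᵀ: S₀ = E₁ − 2·E₂, S₁ = E₁ + 2·E₂; reading off coefficients, c₁ = [1, 1] and c₂ = [-2, 2].
Hence T = [1, 0] ⊗ [2, 1] ⊗ [1, 1] + [1, -2] ⊗ [0, 1] ⊗ [-2, 2], so rank(T) ≤ 2.
These bounds meet, so rank(T) = 2.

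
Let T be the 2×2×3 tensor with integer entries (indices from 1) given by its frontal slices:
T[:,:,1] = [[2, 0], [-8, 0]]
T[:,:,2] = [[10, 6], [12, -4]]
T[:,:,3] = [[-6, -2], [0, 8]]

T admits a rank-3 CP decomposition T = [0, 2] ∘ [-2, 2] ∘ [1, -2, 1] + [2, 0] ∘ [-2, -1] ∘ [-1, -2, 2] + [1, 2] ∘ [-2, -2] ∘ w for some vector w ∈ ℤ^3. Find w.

Subtract the known terms from T to get the rank-1 residual R = [1, 2] ∘ [-2, -2] ∘ w, so R[i,j,k] = a[i]·b[j]·w[k]. Pick indices with nonzero a[1]·b[1] = (1)·(-2) = -2. Only the fibre through (1,1,·) is needed: R[1,1,:] = T[1,1,:] − Σₗ aₗ[1]bₗ[1]cₗ = [2, 10, -6] − (0)·(-2)·[1, -2, 1] − (2)·(-2)·[-1, -2, 2] = [-2, 2, 2]. Then w[k] = R[1,1,k] / -2 for each k, giving w = [-2, 2, 2] / -2 = [1, -1, -1].

w = [1, -1, -1]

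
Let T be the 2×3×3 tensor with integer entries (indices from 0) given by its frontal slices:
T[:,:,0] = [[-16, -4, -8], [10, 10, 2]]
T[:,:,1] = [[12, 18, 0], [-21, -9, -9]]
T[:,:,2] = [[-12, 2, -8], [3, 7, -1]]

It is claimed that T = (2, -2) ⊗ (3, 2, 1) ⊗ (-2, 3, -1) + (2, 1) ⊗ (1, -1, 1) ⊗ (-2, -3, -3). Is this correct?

Yes

Reconstruct entrywise from the claimed factors. For example, T[1,0,2] = 3 and Σₗ aₗ[1]bₗ[0]cₗ[2] = (-2)·(3)·(-1) + (1)·(1)·(-3) = 3; checking all 18 entries, every one matches. The claim holds.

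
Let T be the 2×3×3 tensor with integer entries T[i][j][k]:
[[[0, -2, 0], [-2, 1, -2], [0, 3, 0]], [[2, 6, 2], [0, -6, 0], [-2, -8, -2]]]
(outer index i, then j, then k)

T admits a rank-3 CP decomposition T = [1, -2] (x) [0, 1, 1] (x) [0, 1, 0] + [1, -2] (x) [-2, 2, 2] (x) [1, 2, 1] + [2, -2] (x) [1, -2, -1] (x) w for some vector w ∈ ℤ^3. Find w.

Subtract the known terms from T to get the rank-1 residual R = [2, -2] (x) [1, -2, -1] (x) w, so R[i,j,k] = a[i]·b[j]·w[k]. Pick indices with nonzero a[0]·b[0] = (2)·(1) = 2. Only the fibre through (0,0,·) is needed: R[0,0,:] = T[0,0,:] − Σₗ aₗ[0]bₗ[0]cₗ = [0, -2, 0] − (1)·(0)·[0, 1, 0] − (1)·(-2)·[1, 2, 1] = [2, 2, 2]. Then w[k] = R[0,0,k] / 2 for each k, giving w = [2, 2, 2] / 2 = [1, 1, 1].

w = [1, 1, 1]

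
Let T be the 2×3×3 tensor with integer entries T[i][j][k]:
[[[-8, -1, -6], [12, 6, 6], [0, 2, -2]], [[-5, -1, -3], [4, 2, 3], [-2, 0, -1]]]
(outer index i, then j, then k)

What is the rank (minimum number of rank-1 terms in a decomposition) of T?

Lower bound: the mode-3 unfolding of T (rows indexed by k, columns by (i,j) = (0,0), (0,1), (0,2), (1,0), (1,1), (1,2)) is [[-8, 12, 0, -5, 4, -2], [-1, 6, 2, -1, 2, 0], [-6, 6, -2, -3, 3, -1]].
There the 3×3 minor on rows k ∈ {0, 1, 2}, columns (i,j) ∈ {(0,0), (0,1), (0,2)} is det [[-8, 12, 0], [-1, 6, 2], [-6, 6, -2]] = 24 ≠ 0, so this unfolding has rank ≥ 3; CP rank is at least every unfolding rank, so rank(T) ≥ 3. (Flattening ranks never certify an upper bound on CP rank; for that we must actually write T with 3 rank-1 terms.)
Upper bound: T is a sum of 3 rank-1 terms, T = [1, 0] ⊗ [1, 2, 2] ⊗ [2, 1, 0] + [2, 1] ⊗ [1, -2, 0] ⊗ [-1, -1, -1] + [2, 1] ⊗ [2, -1, 1] ⊗ [-2, 0, -1] (written with every a and b primitive with positive leading entry and the scale carried by c; CP decompositions are not unique, and this one is verified by expanding entrywise), so rank(T) ≤ 3.
These bounds meet, so rank(T) = 3.
Check entry T[1,2,2] = -1: (0)·(2)·(0) + (1)·(0)·(-1) + (1)·(1)·(-1) = -1.

3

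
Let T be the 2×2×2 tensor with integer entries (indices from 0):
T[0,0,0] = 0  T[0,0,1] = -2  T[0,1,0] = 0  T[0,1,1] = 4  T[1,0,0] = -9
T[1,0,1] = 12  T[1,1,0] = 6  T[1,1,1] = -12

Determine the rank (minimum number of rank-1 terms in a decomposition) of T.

Lower bound: the mode-3 unfolding of T (rows indexed by k, columns by (i,j) = (0,0), (0,1), (1,0), (1,1)) is [[0, 0, -9, 6], [-2, 4, 12, -12]].
There the 2×2 minor on rows k ∈ {0, 1}, columns (i,j) ∈ {(0,0), (1,0)} is det [[0, -9], [-2, 12]] = -18 ≠ 0, so this unfolding has rank ≥ 2; CP rank is at least every unfolding rank, so rank(T) ≥ 2. (This is only a lower bound: in general the CP rank may exceed every unfolding rank, so we still need to exhibit 2 rank-1 terms summing to T.)
Upper bound — finding two terms. Write S_k = T[:,:,k] for the frontal slices: S₀ = [[0, 0], [-9, 6]], S₁ = [[-2, 4], [12, -12]].
If T = a₁ ⊗ b₁ ⊗ c₁ + a₂ ⊗ b₂ ⊗ c₂ then each S_k = c₁[k]·a₁b₁ᵀ + c₂[k]·a₂b₂ᵀ. S₀ and S₁ are linearly independent, so a₁b₁ᵀ and a₂b₂ᵀ must span the same plane of matrices: they are the rank-1 matrices of the form x·S₀ + y·S₁.
det(x·S₀ + y·S₁) is 24·xy − 24·y² = 24·(x − y)(y), vanishing at (x:y) = (1:1) and (1:0).
M₁ = S₀ + S₁ = [[-2, 4], [3, -6]] = −[2, -3][1, -2]ᵀ and M₂ = S₀ = [[0, 0], [-9, 6]] = (-3)·[0, 1][3, -2]ᵀ, so take a₁ = [2, -3], b₁ = [1, -2], a₂ = [0, 1], b₂ = [3, -2].
Each slice is an integer combination of E₁ = a₁b₁ᵀ and E₂ = a₂b₂ᵀ: S₀ = −3·E₂, S₁ = −E₁ + 3·E₂; reading off coefficients, c₁ = [0, -1] and c₂ = [-3, 3].
Hence T = [2, -3] ⊗ [1, -2] ⊗ [0, -1] + [0, 1] ⊗ [3, -2] ⊗ [-3, 3], so rank(T) ≤ 2.
These bounds meet, so rank(T) = 2.

2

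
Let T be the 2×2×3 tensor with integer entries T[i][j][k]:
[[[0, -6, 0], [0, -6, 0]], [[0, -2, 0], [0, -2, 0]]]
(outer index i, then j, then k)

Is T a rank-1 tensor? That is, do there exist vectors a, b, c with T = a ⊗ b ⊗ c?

If T = a ⊗ b ⊗ c then every fibre of T is a multiple of the corresponding factor, so read the factors off the fibres through the nonzero entry T[0,0,1] = -6.
The mode-1 fibre T[:,0,1] = [-6, -2] gives a = [3, 1] (primitive direction); the mode-2 fibre T[0,:,1] = [-6, -6] gives b = [1, 1]; then c[k] = T[0,0,k] / (a[0]·b[0]) = [0, -6, 0] / 3 = [0, -2, 0].
Expanding [3, 1] ⊗ [1, 1] ⊗ [0, -2, 0] reproduces all 12 entries of T, so T = [3, 1] ⊗ [1, 1] ⊗ [0, -2, 0] and rank(T) ≤ 1.
Equivalently every frontal slice T[:,:,k] is c[k] times the rank-1 matrix [3, 1] ⊗ [1, 1]. So T has rank 1 (it is nonzero).

Yes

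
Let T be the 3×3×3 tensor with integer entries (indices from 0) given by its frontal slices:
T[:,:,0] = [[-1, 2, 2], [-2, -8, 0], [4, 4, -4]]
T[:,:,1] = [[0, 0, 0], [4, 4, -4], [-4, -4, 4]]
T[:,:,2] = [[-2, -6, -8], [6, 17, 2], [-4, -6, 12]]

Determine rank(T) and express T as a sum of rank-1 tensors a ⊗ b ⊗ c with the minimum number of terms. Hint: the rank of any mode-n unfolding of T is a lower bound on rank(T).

Lower bound: the mode-3 unfolding of T (rows indexed by k, columns by (i,j) = (0,0), (0,1), (0,2), (1,0), (1,1), (1,2), (2,0), (2,1), (2,2)) is [[-1, 2, 2, -2, -8, 0, 4, 4, -4], [0, 0, 0, 4, 4, -4, -4, -4, 4], [-2, -6, -8, 6, 17, 2, -4, -6, 12]].
There the 3×3 minor on rows k ∈ {0, 1, 2}, columns (i,j) ∈ {(0,0), (0,1), (1,0)} is det [[-1, 2, -2], [0, 0, 4], [-2, -6, 6]] = -40 ≠ 0, so this unfolding has rank ≥ 3; CP rank is at least every unfolding rank, so rank(T) ≥ 3. (Flattening ranks never certify an upper bound on CP rank; for that we must actually write T with 3 rank-1 terms.)
Upper bound: T is a sum of 3 rank-1 terms, T = [0, 1, -1] ⊗ [1, 1, -1] ⊗ [-4, 4, 8] + [1, -2, 0] ⊗ [1, -2, -2] ⊗ [-1, 0, 2] + [2, -1, -2] ⊗ [2, 1, 2] ⊗ [0, 0, -1] (written with every a and b primitive with positive leading entry and the scale carried by c; CP decompositions are not unique, and this one is verified by expanding entrywise), so rank(T) ≤ 3.
These bounds meet, so rank(T) = 3.

rank(T) = 3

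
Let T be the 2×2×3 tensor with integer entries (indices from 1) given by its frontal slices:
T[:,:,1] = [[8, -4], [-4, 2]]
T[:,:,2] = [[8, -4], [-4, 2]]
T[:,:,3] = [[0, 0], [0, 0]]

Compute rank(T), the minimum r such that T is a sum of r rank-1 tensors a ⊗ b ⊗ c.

1

Lower bound: T ≠ 0 (e.g. T[1,1,1] = 8), so rank(T) ≥ 1.
Upper bound: if T = a ⊗ b ⊗ c then every fibre of T is a multiple of the corresponding factor, so read the factors off the fibres through the nonzero entry T[1,1,1] = 8.
The mode-1 fibre T[:,1,1] = [8, -4] gives a = [2, -1] (primitive direction); the mode-2 fibre T[1,:,1] = [8, -4] gives b = [2, -1]; then c[k] = T[1,1,k] / (a[1]·b[1]) = [8, 8, 0] / 4 = [2, 2, 0].
Expanding [2, -1] ⊗ [2, -1] ⊗ [2, 2, 0] reproduces all 12 entries of T, so T = [2, -1] ⊗ [2, -1] ⊗ [2, 2, 0] and rank(T) ≤ 1.
These bounds meet, so rank(T) = 1.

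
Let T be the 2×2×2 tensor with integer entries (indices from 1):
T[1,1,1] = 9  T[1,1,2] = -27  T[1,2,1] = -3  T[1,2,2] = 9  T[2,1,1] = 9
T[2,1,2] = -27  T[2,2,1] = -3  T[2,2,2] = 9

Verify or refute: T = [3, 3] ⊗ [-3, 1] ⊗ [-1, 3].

Yes

Reconstruct entrywise from the claimed factors. For example, T[1,1,1] = 9 and Σₗ aₗ[1]bₗ[1]cₗ[1] = (3)·(-3)·(-1) = 9; checking all 8 entries, every one matches. The claim holds.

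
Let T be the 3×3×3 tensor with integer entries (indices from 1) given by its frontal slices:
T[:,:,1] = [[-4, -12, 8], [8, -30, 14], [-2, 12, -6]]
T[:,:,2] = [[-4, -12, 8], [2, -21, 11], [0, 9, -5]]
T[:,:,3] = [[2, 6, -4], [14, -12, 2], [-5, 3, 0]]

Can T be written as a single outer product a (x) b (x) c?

No

The mode-2 unfolding of T (rows indexed by j, columns by (i,k) = (1,1), (1,2), (1,3), (2,1), (2,2), (2,3), (3,1), (3,2), (3,3)) is [[-4, -4, 2, 8, 2, 14, -2, 0, -5], [-12, -12, 6, -30, -21, -12, 12, 9, 3], [8, 8, -4, 14, 11, 2, -6, -5, 0]].
There the 2×2 minor on rows j ∈ {1, 2}, columns (i,k) ∈ {(1,1), (2,1)} is det [[-4, 8], [-12, -30]] = 216 ≠ 0, so this unfolding has rank ≥ 2; CP rank is at least every unfolding rank, so rank(T) ≥ 2.
In particular rank(T) ≥ 2 > 1, so T is not rank-1.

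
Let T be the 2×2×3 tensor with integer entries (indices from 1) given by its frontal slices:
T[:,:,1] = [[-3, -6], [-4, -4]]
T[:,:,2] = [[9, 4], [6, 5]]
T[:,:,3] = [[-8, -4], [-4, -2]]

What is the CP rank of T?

Lower bound: in the mode-3 unfolding of T (rows indexed by k, columns by (i,j)) the 3×3 minor on rows k ∈ {1, 2, 3}, columns (i,j) ∈ {(1,1), (1,2), (2,1)} is det [[-3, -6, -4], [9, 4, 6], [-8, -4, -4]] = 64 ≠ 0, so that unfolding has rank ≥ 3 and hence rank(T) ≥ 3 (CP rank is at least every unfolding rank, though it can be larger).
Upper bound: T is a sum of 3 rank-1 terms, T = (1, 0) (x) (1, -2) (x) (1, 1, 0) + (1, 1) (x) (1, 1) (x) (-4, 4, 0) + (2, 1) (x) (2, 1) (x) (0, 1, -2) (written with every a and b primitive with positive leading entry and the scale carried by c; CP decompositions are not unique, and this one is verified by expanding entrywise), so rank(T) ≤ 3.
These bounds meet, so rank(T) = 3.

3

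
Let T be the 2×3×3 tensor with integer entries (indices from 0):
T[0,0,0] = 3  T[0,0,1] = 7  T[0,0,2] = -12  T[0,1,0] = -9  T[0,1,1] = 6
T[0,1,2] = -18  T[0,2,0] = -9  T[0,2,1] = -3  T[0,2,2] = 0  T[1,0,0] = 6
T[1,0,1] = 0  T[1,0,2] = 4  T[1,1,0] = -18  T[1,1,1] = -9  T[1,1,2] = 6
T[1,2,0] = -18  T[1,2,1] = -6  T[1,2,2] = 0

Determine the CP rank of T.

2

Lower bound: the mode-1 unfolding of T (rows indexed by i, columns by (j,k) = (0,0), (0,1), (0,2), (1,0), (1,1), (1,2), (2,0), (2,1), (2,2)) is [[3, 7, -12, -9, 6, -18, -9, -3, 0], [6, 0, 4, -18, -9, 6, -18, -6, 0]].
There the 2×2 minor on rows i ∈ {0, 1}, columns (j,k) ∈ {(0,0), (0,1)} is det [[3, 7], [6, 0]] = -42 ≠ 0, so this unfolding has rank ≥ 2; CP rank is at least every unfolding rank, so rank(T) ≥ 2. (This is only a lower bound: in general the CP rank may exceed every unfolding rank, so we still need to exhibit 2 rank-1 terms summing to T.)
Upper bound — finding two terms. Write S_k = T[:,:,k] for the frontal slices: S₀ = [[3, -9, -9], [6, -18, -18]], S₁ = [[7, 6, -3], [0, -9, -6]], S₂ = [[-12, -18, 0], [4, 6, 0]].
If T = a₁ ⊗ b₁ ⊗ c₁ + a₂ ⊗ b₂ ⊗ c₂ then each S_k = c₁[k]·a₁b₁ᵀ + c₂[k]·a₂b₂ᵀ. S₀ and S₁ are linearly independent, so a₁b₁ᵀ and a₂b₂ᵀ must span the same plane of matrices: they are the rank-1 matrices of the form x·S₀ + y·S₁.
The 2×2 minor of x·S₀ + y·S₁ on rows {0,1}, columns {0,1} is −189·xy − 63·y² = (-63)·(y)(3·x + y), vanishing at (x:y) = (1:0) and (1:-3).
M₁ = S₀ = [[3, -9, -9], [6, -18, -18]] = 3·[1, 2][1, -3, -3]ᵀ and M₂ = S₀ − 3·S₁ = [[-18, -27, 0], [6, 9, 0]] = (-3)·[3, -1][2, 3, 0]ᵀ, so take a₁ = [1, 2], b₁ = [1, -3, -3], a₂ = [3, -1], b₂ = [2, 3, 0].
Each slice is an integer combination of E₁ = a₁b₁ᵀ and E₂ = a₂b₂ᵀ: S₀ = 3·E₁, S₁ = E₁ + E₂, S₂ = −2·E₂; reading off coefficients, c₁ = [3, 1, 0] and c₂ = [0, 1, -2].
Hence T = [1, 2] ⊗ [1, -3, -3] ⊗ [3, 1, 0] + [3, -1] ⊗ [2, 3, 0] ⊗ [0, 1, -2], so rank(T) ≤ 2.
These bounds meet, so rank(T) = 2.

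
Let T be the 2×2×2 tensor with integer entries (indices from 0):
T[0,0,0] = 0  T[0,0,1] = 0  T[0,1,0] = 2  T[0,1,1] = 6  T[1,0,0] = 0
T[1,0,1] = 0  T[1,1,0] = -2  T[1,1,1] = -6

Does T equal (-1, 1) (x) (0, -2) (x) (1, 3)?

Yes

Reconstruct entrywise from the claimed factors. For example, T[0,0,0] = 0 and Σₗ aₗ[0]bₗ[0]cₗ[0] = (-1)·(0)·(1) = 0; checking all 8 entries, every one matches. The claim holds.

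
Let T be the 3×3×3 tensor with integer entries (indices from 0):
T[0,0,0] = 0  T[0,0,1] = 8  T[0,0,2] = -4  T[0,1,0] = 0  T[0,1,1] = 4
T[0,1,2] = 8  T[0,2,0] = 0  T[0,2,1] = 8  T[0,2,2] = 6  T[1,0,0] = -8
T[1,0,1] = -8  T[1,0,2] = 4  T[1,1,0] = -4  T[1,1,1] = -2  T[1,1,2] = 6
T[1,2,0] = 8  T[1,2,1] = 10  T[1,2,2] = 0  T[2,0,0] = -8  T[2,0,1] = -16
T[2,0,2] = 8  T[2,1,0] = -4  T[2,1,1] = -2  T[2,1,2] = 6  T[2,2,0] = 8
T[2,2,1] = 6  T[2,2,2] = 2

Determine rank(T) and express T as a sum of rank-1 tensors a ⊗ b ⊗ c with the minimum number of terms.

Lower bound: the mode-1 unfolding of T (rows indexed by i, columns by (j,k) = (0,0), (0,1), (0,2), (1,0), (1,1), (1,2), (2,0), (2,1), (2,2)) is [[0, 8, -4, 0, 4, 8, 0, 8, 6], [-8, -8, 4, -4, -2, 6, 8, 10, 0], [-8, -16, 8, -4, -2, 6, 8, 6, 2]].
There the 3×3 minor on rows i ∈ {0, 1, 2}, columns (j,k) ∈ {(0,0), (0,1), (1,1)} is det [[0, 8, 4], [-8, -8, -2], [-8, -16, -2]] = 256 ≠ 0, so this unfolding has rank ≥ 3; CP rank is at least every unfolding rank, so rank(T) ≥ 3. (Unfolding ranks only ever bound the CP rank from below — rank(T) can be strictly larger than all of them — so the matching upper bound has to come from an explicit 3-term decomposition.)
Upper bound: T is a sum of 3 rank-1 terms, T = [0, 1, 1] ⊗ [2, 1, -2] ⊗ [-4, -4, 2] + [1, 0, -1] ⊗ [2, 0, 1] ⊗ [0, 4, -2] + [2, 1, 1] ⊗ [0, 1, 1] ⊗ [0, 2, 4] (one valid choice — decompositions are not unique — normalised so each a, b is primitive with positive first nonzero entry; check it by expanding all entries), so rank(T) ≤ 3.
These bounds meet, so rank(T) = 3.

rank(T) = 3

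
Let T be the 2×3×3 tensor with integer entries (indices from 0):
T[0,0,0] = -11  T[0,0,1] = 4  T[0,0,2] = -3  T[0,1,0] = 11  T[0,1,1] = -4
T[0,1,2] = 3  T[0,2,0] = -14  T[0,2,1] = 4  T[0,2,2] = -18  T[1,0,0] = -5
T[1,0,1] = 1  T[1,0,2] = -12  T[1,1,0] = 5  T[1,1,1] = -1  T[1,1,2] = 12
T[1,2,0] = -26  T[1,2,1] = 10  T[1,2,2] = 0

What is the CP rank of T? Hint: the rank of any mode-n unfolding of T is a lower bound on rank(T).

2

Lower bound: the mode-1 unfolding of T (rows indexed by i, columns by (j,k) = (0,0), (0,1), (0,2), (1,0), (1,1), (1,2), (2,0), (2,1), (2,2)) is [[-11, 4, -3, 11, -4, 3, -14, 4, -18], [-5, 1, -12, 5, -1, 12, -26, 10, 0]].
There the 2×2 minor on rows i ∈ {0, 1}, columns (j,k) ∈ {(0,0), (0,1)} is det [[-11, 4], [-5, 1]] = 9 ≠ 0, so this unfolding has rank ≥ 2; CP rank is at least every unfolding rank, so rank(T) ≥ 2. (Unfolding ranks only ever bound the CP rank from below — rank(T) can be strictly larger than all of them — so the matching upper bound has to come from an explicit 2-term decomposition.)
Upper bound — finding two terms. Write S_k = T[:,:,k] for the frontal slices: S₀ = [[-11, 11, -14], [-5, 5, -26]], S₁ = [[4, -4, 4], [1, -1, 10]], S₂ = [[-3, 3, -18], [-12, 12, 0]].
If T = a₁ ⊗ b₁ ⊗ c₁ + a₂ ⊗ b₂ ⊗ c₂ then each S_k = c₁[k]·a₁b₁ᵀ + c₂[k]·a₂b₂ᵀ. S₀ and S₁ are linearly independent, so a₁b₁ᵀ and a₂b₂ᵀ must span the same plane of matrices: they are the rank-1 matrices of the form x·S₀ + y·S₁.
The 2×2 minor of x·S₀ + y·S₁ on rows {0,1}, columns {0,2} is 216·x² − 180·xy + 36·y² = 36·(3·x − y)(2·x − y), vanishing at (x:y) = (1:3) and (1:2).
M₁ = S₀ + 3·S₁ = [[1, -1, -2], [-2, 2, 4]] = (1, -2)(1, -1, -2)ᵀ and M₂ = S₀ + 2·S₁ = [[-3, 3, -6], [-3, 3, -6]] = (-3)·(1, 1)(1, -1, 2)ᵀ, so take a₁ = (1, -2), b₁ = (1, -1, -2), a₂ = (1, 1), b₂ = (1, -1, 2).
Each slice is an integer combination of E₁ = a₁b₁ᵀ and E₂ = a₂b₂ᵀ: S₀ = −2·E₁ − 9·E₂, S₁ = E₁ + 3·E₂, S₂ = 3·E₁ − 6·E₂; reading off coefficients, c₁ = (-2, 1, 3) and c₂ = (-9, 3, -6).
Hence T = (1, -2) ⊗ (1, -1, -2) ⊗ (-2, 1, 3) + (1, 1) ⊗ (1, -1, 2) ⊗ (-9, 3, -6), so rank(T) ≤ 2.
These bounds meet, so rank(T) = 2.
Check entry T[0,1,2] = 3: (1)·(-1)·(3) + (1)·(-1)·(-6) = 3.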